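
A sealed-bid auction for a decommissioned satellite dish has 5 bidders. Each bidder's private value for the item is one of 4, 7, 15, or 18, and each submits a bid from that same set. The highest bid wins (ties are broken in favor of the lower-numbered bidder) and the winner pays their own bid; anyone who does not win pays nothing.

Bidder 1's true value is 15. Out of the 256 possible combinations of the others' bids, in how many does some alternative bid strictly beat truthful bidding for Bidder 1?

16

Others bid (4, 4, 4, 4): truth gives 0; bid 4 gives 11 > 0. Violating.
Others bid (4, 4, 4, 7): truth gives 0; bid 7 gives 8 > 0. Violating.
Others bid (4, 4, 7, 4): truth gives 0; bid 7 gives 8 > 0. Violating.
Others bid (4, 4, 7, 7): truth gives 0; bid 7 gives 8 > 0. Violating.
Others bid (4, 4, 4, 15): truth gives 0; no alternative beats it.
Others bid (4, 4, 4, 18): truth gives 0; no alternative beats it.
(Checking all 256 profiles: 16 have a profitable deviation, 240 do not.)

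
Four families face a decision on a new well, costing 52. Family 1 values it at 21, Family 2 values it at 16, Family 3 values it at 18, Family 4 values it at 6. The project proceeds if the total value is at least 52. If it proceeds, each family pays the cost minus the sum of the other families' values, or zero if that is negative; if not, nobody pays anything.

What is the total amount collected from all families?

28

Total value 61 ≥ cost 52, so it is built.
Family 1: others sum to 40; max(0, 52 - 40) = 12.
Family 2: others sum to 45; max(0, 52 - 45) = 7.
Family 3: others sum to 43; max(0, 52 - 43) = 9.
Family 4: others sum to 55; max(0, 52 - 55) = 0.
Total collected = 12 + 7 + 9 + 0 = 28.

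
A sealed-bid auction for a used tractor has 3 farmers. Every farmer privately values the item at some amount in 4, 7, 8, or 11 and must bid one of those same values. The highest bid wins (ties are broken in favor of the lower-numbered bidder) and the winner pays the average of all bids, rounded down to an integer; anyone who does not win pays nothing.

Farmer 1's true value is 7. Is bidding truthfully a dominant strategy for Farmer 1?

Consider the case where Farmer 2 bids 4 and Farmer 3 bids 4.
Truthful bid 7: wins, pays 5, utility 7 - 5 = 2.
Bid 4 instead: wins, pays 4, utility 7 - 4 = 3.
Since 3 > 2, bidding 4 is strictly better here, so truthful bidding is not dominant.

No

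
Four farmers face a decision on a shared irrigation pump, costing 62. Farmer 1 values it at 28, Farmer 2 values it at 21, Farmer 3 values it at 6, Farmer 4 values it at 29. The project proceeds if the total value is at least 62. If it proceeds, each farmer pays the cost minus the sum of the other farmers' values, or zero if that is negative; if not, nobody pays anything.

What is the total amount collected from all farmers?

13

Total value 84 ≥ cost 62, so it is built.
Farmer 1: others sum to 56; max(0, 62 - 56) = 6.
Farmer 2: others sum to 63; max(0, 62 - 63) = 0.
Farmer 3: others sum to 78; max(0, 62 - 78) = 0.
Farmer 4: others sum to 55; max(0, 62 - 55) = 7.
Total collected = 6 + 0 + 0 + 7 = 13.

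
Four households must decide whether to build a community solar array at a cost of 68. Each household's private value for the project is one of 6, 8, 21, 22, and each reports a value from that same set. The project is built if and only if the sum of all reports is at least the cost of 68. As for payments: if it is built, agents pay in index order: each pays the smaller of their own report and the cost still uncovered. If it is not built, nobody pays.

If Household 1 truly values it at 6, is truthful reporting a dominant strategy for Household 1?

Check each profile of the others' reports and compare truth against every alternative report.
Others report (21, 21, 21): truth gives 0, best alternative gives -2.
Others report (21, 21, 22): truth gives 0, best alternative gives -2.
Others report (21, 22, 21): truth gives 0, best alternative gives -2.
Others report (21, 22, 22): truth gives 0, best alternative gives -2.
Others report (22, 21, 21): truth gives 0, best alternative gives -2.
Others report (22, 21, 22): truth gives 0, best alternative gives -2.
(Remaining 58 profiles checked similarly; truth is weakly best in each.)
In every case the truthful report is at least as good as any alternative, so it is a dominant strategy.

Yes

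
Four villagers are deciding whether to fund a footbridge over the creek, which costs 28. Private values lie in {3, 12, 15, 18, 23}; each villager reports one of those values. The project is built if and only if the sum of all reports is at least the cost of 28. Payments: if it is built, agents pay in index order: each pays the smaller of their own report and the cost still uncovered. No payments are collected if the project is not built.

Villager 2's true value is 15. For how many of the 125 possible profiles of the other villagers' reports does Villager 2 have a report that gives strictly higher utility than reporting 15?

Others report (3, 3, 12): truth gives 0; report 12 gives 3 > 0. Violating.
Others report (3, 3, 15): truth gives 0; report 12 gives 3 > 0. Violating.
Others report (3, 3, 18): truth gives 0; report 12 gives 3 > 0. Violating.
Others report (3, 3, 23): truth gives 0; report 3 gives 12 > 0. Violating.
Others report (3, 3, 3): truth gives 0; no alternative beats it.
Others report (18, 3, 3): truth gives 5; no alternative beats it.
(Checking all 125 profiles: 123 have a profitable deviation, 2 do not.)

123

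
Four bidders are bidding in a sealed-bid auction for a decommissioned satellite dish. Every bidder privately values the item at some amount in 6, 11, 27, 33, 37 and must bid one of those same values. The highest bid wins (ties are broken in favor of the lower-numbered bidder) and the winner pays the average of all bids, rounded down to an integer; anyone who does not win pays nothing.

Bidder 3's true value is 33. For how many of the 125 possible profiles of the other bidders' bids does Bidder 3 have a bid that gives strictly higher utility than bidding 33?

52

Others bid (6, 6, 6): truth gives 21; bid 11 gives 26 > 21. Violating.
Others bid (6, 6, 11): truth gives 19; bid 11 gives 25 > 19. Violating.
Others bid (6, 6, 27): truth gives 15; bid 27 gives 17 > 15. Violating.
Others bid (6, 6, 37): truth gives 0; bid 37 gives 12 > 0. Violating.
Others bid (6, 6, 33): truth gives 14; no alternative beats it.
Others bid (6, 11, 33): truth gives 13; no alternative beats it.
(Checking all 125 profiles: 52 have a profitable deviation, 73 do not.)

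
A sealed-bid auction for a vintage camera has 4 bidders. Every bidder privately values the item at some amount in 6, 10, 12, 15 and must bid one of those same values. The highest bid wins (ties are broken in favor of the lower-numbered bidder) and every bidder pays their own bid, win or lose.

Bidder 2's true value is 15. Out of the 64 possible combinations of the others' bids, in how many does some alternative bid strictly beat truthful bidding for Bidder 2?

34

Others bid (6, 6, 6): truth gives 0; bid 10 gives 5 > 0. Violating.
Others bid (6, 6, 10): truth gives 0; bid 10 gives 5 > 0. Violating.
Others bid (6, 6, 12): truth gives 0; bid 12 gives 3 > 0. Violating.
Others bid (6, 10, 6): truth gives 0; bid 10 gives 5 > 0. Violating.
Others bid (6, 6, 15): truth gives 0; no alternative beats it.
Others bid (6, 10, 15): truth gives 0; no alternative beats it.
(Checking all 64 profiles: 34 have a profitable deviation, 30 do not.)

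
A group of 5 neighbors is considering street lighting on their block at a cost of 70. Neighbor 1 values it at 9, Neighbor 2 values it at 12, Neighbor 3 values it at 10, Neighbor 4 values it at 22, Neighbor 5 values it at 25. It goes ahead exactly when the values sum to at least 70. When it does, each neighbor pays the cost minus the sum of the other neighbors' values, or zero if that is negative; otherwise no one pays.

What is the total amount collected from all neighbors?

Total value 78 ≥ cost 70, so it is built.
Neighbor 1: others sum to 69; max(0, 70 - 69) = 1.
Neighbor 2: others sum to 66; max(0, 70 - 66) = 4.
Neighbor 3: others sum to 68; max(0, 70 - 68) = 2.
Neighbor 4: others sum to 56; max(0, 70 - 56) = 14.
Neighbor 5: others sum to 53; max(0, 70 - 53) = 17.
Total collected = 1 + 4 + 2 + 14 + 17 = 38.

38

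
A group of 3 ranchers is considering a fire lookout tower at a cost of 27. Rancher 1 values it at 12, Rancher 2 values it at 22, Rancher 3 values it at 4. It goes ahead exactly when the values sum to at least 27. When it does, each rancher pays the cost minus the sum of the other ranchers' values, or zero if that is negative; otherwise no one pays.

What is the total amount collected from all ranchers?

Total value 38 ≥ cost 27, so it is built.
Rancher 1: others sum to 26; max(0, 27 - 26) = 1.
Rancher 2: others sum to 16; max(0, 27 - 16) = 11.
Rancher 3: others sum to 34; max(0, 27 - 34) = 0.
Total collected = 1 + 11 + 0 = 12.

12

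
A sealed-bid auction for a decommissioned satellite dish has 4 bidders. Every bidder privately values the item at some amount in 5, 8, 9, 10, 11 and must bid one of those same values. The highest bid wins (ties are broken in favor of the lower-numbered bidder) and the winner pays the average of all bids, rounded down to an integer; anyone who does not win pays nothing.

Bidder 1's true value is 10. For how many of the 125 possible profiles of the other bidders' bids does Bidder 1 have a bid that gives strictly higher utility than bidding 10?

46

Others bid (5, 5, 5): truth gives 4; bid 5 gives 5 > 4. Violating.
Others bid (5, 5, 8): truth gives 3; bid 8 gives 4 > 3. Violating.
Others bid (5, 5, 11): truth gives 0; bid 11 gives 2 > 0. Violating.
Others bid (5, 8, 5): truth gives 3; bid 8 gives 4 > 3. Violating.
Others bid (5, 5, 9): truth gives 3; no alternative beats it.
Others bid (5, 5, 10): truth gives 3; no alternative beats it.
(Checking all 125 profiles: 46 have a profitable deviation, 79 do not.)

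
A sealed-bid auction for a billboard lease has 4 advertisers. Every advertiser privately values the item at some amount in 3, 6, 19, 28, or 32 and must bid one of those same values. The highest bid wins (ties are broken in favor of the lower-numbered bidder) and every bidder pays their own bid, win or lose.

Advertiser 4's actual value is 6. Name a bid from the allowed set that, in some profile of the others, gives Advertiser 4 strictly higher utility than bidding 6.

3

Suppose Advertiser 1 bids 3, Advertiser 2 bids 3 and Advertiser 3 bids 6.
Bid 6: loses but pays 6, utility -6.
Bid 3: loses but pays 3, utility -3.
So bidding 3 beats truth here (-3 > -6).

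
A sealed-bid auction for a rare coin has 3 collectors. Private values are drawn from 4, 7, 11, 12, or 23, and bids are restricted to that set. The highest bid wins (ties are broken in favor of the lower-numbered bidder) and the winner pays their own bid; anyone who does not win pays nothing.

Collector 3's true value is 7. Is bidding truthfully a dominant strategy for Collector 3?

Yes

Check each profile of the others' bids and compare truth against every alternative bid.
Others bid (4, 4): truth gives 0, best alternative gives 0.
Others bid (4, 7): truth gives 0, best alternative gives 0.
Others bid (4, 11): truth gives 0, best alternative gives 0.
Others bid (4, 12): truth gives 0, best alternative gives 0.
Others bid (4, 23): truth gives 0, best alternative gives 0.
Others bid (7, 4): truth gives 0, best alternative gives 0.
(Remaining 19 profiles checked similarly; truth is weakly best in each.)
In every case the truthful bid is at least as good as any alternative, so it is a dominant strategy.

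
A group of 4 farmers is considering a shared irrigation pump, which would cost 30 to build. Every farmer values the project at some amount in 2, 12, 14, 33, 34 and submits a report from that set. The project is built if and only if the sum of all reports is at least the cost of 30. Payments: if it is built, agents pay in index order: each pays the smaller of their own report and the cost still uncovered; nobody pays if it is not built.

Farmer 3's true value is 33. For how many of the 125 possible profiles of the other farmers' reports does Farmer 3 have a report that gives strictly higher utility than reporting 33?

Others report (2, 2, 12): truth gives 7; report 14 gives 19 > 7. Violating.
Others report (2, 2, 14): truth gives 7; report 12 gives 21 > 7. Violating.
Others report (2, 2, 33): truth gives 7; report 2 gives 31 > 7. Violating.
Others report (2, 2, 34): truth gives 7; report 2 gives 31 > 7. Violating.
Others report (2, 2, 2): truth gives 7; no alternative beats it.
Others report (2, 33, 2): truth gives 33; no alternative beats it.
(Checking all 125 profiles: 38 have a profitable deviation, 87 do not.)

38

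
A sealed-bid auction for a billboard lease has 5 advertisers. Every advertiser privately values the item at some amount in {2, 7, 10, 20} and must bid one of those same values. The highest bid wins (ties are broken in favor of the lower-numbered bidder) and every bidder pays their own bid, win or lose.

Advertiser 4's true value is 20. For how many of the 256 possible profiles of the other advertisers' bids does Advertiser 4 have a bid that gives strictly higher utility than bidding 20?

172

Others bid (2, 2, 2, 2): truth gives 0; bid 7 gives 13 > 0. Violating.
Others bid (2, 2, 2, 7): truth gives 0; bid 7 gives 13 > 0. Violating.
Others bid (2, 2, 2, 10): truth gives 0; bid 10 gives 10 > 0. Violating.
Others bid (2, 2, 7, 2): truth gives 0; bid 10 gives 10 > 0. Violating.
Others bid (2, 2, 2, 20): truth gives 0; no alternative beats it.
Others bid (2, 2, 7, 20): truth gives 0; no alternative beats it.
(Checking all 256 profiles: 172 have a profitable deviation, 84 do not.)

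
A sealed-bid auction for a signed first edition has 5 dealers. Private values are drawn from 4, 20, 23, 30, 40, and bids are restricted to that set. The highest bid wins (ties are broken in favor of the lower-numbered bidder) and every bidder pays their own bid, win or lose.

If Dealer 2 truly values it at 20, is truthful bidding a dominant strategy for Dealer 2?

Consider the case where Dealer 1 bids 4, Dealer 3 bids 4, Dealer 4 bids 4 and Dealer 5 bids 23.
Truthful bid 20: loses but pays 20, utility -20.
Bid 4 instead: loses but pays 4, utility -4.
Since -4 > -20, bidding 4 is strictly better here, so truthful bidding is not dominant.

No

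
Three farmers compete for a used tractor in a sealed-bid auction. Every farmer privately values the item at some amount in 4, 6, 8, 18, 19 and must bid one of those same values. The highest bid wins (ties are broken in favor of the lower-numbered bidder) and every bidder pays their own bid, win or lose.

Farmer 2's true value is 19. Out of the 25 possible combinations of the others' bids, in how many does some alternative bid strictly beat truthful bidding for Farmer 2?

Others bid (4, 4): truth gives 0; bid 6 gives 13 > 0. Violating.
Others bid (4, 6): truth gives 0; bid 6 gives 13 > 0. Violating.
Others bid (4, 8): truth gives 0; bid 8 gives 11 > 0. Violating.
Others bid (4, 18): truth gives 0; bid 18 gives 1 > 0. Violating.
Others bid (4, 19): truth gives 0; no alternative beats it.
Others bid (6, 19): truth gives 0; no alternative beats it.
(Checking all 25 profiles: 17 have a profitable deviation, 8 do not.)

17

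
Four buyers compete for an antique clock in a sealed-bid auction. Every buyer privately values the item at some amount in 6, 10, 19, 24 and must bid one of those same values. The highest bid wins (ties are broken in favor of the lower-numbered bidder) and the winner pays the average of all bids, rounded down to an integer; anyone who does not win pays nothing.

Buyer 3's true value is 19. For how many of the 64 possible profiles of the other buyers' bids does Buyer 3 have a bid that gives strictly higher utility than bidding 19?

Others bid (6, 6, 6): truth gives 10; bid 10 gives 12 > 10. Violating.
Others bid (6, 6, 10): truth gives 9; bid 10 gives 11 > 9. Violating.
Others bid (6, 6, 24): truth gives 0; bid 24 gives 4 > 0. Violating.
Others bid (6, 10, 24): truth gives 0; bid 24 gives 3 > 0. Violating.
Others bid (6, 6, 19): truth gives 7; no alternative beats it.
Others bid (6, 10, 6): truth gives 9; no alternative beats it.
(Checking all 64 profiles: 22 have a profitable deviation, 42 do not.)

22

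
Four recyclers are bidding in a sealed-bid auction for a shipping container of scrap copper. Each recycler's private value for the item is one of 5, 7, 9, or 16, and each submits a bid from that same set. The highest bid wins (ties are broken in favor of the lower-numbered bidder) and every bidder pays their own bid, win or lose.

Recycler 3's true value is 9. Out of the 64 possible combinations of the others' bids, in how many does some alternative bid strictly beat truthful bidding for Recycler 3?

54

Others bid (5, 5, 5): truth gives 0; bid 7 gives 2 > 0. Violating.
Others bid (5, 5, 7): truth gives 0; bid 7 gives 2 > 0. Violating.
Others bid (5, 5, 16): truth gives -9; bid 5 gives -5 > -9. Violating.
Others bid (5, 7, 16): truth gives -9; bid 5 gives -5 > -9. Violating.
Others bid (5, 5, 9): truth gives 0; no alternative beats it.
Others bid (5, 7, 5): truth gives 0; no alternative beats it.
(Checking all 64 profiles: 54 have a profitable deviation, 10 do not.)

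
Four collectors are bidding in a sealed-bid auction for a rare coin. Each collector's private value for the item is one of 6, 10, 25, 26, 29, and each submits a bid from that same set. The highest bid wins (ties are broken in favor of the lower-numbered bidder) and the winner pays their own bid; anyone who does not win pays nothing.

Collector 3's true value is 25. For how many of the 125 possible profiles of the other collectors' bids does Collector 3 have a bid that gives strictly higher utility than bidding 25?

Others bid (6, 6, 6): truth gives 0; bid 10 gives 15 > 0. Violating.
Others bid (6, 6, 10): truth gives 0; bid 10 gives 15 > 0. Violating.
Others bid (6, 6, 25): truth gives 0; no alternative beats it.
Others bid (6, 6, 26): truth gives 0; no alternative beats it.
(Checking all 125 profiles: 2 have a profitable deviation, 123 do not.)

2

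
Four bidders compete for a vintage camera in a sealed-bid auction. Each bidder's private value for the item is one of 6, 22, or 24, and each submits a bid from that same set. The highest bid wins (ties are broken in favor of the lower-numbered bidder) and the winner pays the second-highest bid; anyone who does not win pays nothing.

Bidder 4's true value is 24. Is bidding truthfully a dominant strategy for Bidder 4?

Check each profile of the others' bids and compare truth against every alternative bid.
Others bid (6, 6, 22): truth gives 2, best alternative gives 0.
Others bid (6, 22, 6): truth gives 2, best alternative gives 0.
Others bid (6, 22, 22): truth gives 2, best alternative gives 0.
Others bid (22, 6, 6): truth gives 2, best alternative gives 0.
Others bid (22, 6, 22): truth gives 2, best alternative gives 0.
Others bid (22, 22, 6): truth gives 2, best alternative gives 0.
(Remaining 21 profiles checked similarly; truth is weakly best in each.)
In every case the truthful bid is at least as good as any alternative, so it is a dominant strategy.

Yes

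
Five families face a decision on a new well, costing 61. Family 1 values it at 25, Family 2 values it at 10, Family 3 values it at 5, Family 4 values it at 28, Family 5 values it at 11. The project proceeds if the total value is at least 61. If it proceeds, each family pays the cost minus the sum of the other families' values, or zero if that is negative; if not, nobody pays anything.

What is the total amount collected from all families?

Total value 79 ≥ cost 61, so it is built.
Family 1: others sum to 54; max(0, 61 - 54) = 7.
Family 2: others sum to 69; max(0, 61 - 69) = 0.
Family 3: others sum to 74; max(0, 61 - 74) = 0.
Family 4: others sum to 51; max(0, 61 - 51) = 10.
Family 5: others sum to 68; max(0, 61 - 68) = 0.
Total collected = 7 + 0 + 0 + 10 + 0 = 17.

17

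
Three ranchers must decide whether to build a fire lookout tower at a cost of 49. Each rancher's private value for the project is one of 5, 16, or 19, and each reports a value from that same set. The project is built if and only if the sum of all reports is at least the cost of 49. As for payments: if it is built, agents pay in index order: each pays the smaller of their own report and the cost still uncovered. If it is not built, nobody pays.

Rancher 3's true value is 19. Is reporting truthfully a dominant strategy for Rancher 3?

Check each profile of the others' reports and compare truth against every alternative report.
Others report (16, 16): truth gives 2, best alternative gives 0.
Others report (19, 19): truth gives 8, best alternative gives 8.
Others report (16, 19): truth gives 5, best alternative gives 5.
Others report (19, 16): truth gives 5, best alternative gives 5.
Others report (5, 5): truth gives 0, best alternative gives 0.
Others report (5, 16): truth gives 0, best alternative gives 0.
(Remaining 3 profiles checked similarly; truth is weakly best in each.)
In every case the truthful report is at least as good as any alternative, so it is a dominant strategy.

Yes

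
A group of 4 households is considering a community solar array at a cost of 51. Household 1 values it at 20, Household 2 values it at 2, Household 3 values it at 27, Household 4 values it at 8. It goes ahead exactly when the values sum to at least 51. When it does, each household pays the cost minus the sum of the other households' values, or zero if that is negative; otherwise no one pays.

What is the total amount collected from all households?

37

Total value 57 ≥ cost 51, so it is built.
Household 1: others sum to 37; max(0, 51 - 37) = 14.
Household 2: others sum to 55; max(0, 51 - 55) = 0.
Household 3: others sum to 30; max(0, 51 - 30) = 21.
Household 4: others sum to 49; max(0, 51 - 49) = 2.
Total collected = 14 + 0 + 21 + 2 = 37.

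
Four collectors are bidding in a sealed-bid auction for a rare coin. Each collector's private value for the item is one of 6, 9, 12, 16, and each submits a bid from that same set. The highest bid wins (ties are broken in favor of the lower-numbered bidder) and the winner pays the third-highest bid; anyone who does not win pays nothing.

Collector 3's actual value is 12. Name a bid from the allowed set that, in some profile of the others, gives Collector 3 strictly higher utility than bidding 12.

16

Suppose Collector 1 bids 6, Collector 2 bids 6 and Collector 4 bids 16.
Bid 12: loses, pays 0, utility 0.
Bid 16: wins, pays 6, utility 12 - 6 = 6.
So bidding 16 beats truth here (6 > 0).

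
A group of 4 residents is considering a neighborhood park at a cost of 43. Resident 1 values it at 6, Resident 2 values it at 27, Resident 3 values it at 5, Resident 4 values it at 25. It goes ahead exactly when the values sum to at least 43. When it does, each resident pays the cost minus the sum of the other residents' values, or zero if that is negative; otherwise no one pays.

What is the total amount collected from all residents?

Total value 63 ≥ cost 43, so it is built.
Resident 1: others sum to 57; max(0, 43 - 57) = 0.
Resident 2: others sum to 36; max(0, 43 - 36) = 7.
Resident 3: others sum to 58; max(0, 43 - 58) = 0.
Resident 4: others sum to 38; max(0, 43 - 38) = 5.
Total collected = 0 + 7 + 0 + 5 = 12.

12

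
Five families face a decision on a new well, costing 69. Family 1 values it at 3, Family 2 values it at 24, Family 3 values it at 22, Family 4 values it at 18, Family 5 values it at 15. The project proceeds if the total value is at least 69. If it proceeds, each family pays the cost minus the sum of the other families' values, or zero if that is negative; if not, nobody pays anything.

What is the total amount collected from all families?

27

Total value 82 ≥ cost 69, so it is built.
Family 1: others sum to 79; max(0, 69 - 79) = 0.
Family 2: others sum to 58; max(0, 69 - 58) = 11.
Family 3: others sum to 60; max(0, 69 - 60) = 9.
Family 4: others sum to 64; max(0, 69 - 64) = 5.
Family 5: others sum to 67; max(0, 69 - 67) = 2.
Total collected = 0 + 11 + 9 + 5 + 2 = 27.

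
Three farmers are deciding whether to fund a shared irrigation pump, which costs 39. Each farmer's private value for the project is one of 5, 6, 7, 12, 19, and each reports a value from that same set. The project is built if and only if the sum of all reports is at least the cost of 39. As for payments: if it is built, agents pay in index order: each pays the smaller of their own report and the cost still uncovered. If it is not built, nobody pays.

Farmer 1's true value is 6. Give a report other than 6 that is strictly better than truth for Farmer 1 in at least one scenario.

5

Suppose Farmer 2 reports 19 and Farmer 3 reports 19.
Report 6: project built, pays 6, utility 6 - 6 = 0.
Report 5: project built, pays 5, utility 6 - 5 = 1.
So reporting 5 beats truth here (1 > 0).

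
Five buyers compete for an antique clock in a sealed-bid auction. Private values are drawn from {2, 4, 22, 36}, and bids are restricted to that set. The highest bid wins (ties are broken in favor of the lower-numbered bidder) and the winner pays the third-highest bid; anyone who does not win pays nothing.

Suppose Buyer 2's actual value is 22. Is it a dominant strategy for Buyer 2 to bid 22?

No

Consider the case where Buyer 1 bids 2, Buyer 3 bids 2, Buyer 4 bids 2 and Buyer 5 bids 36.
Truthful bid 22: loses, pays 0, utility 0.
Bid 36 instead: wins, pays 2, utility 22 - 2 = 20.
Since 20 > 0, bidding 36 is strictly better here, so truthful bidding is not dominant.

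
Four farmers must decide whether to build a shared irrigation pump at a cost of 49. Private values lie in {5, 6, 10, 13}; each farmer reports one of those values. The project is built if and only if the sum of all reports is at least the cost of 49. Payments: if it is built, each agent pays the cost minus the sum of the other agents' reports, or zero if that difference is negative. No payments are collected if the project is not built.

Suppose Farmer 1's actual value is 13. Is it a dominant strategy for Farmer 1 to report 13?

Yes

Check each profile of the others' reports and compare truth against every alternative report.
Others report (13, 13, 13): truth gives 3, best alternative gives 3.
Others report (5, 5, 5): truth gives 0, best alternative gives 0.
Others report (5, 5, 6): truth gives 0, best alternative gives 0.
Others report (5, 5, 10): truth gives 0, best alternative gives 0.
Others report (5, 5, 13): truth gives 0, best alternative gives 0.
Others report (5, 6, 5): truth gives 0, best alternative gives 0.
(Remaining 58 profiles checked similarly; truth is weakly best in each.)
In every case the truthful report is at least as good as any alternative, so it is a dominant strategy.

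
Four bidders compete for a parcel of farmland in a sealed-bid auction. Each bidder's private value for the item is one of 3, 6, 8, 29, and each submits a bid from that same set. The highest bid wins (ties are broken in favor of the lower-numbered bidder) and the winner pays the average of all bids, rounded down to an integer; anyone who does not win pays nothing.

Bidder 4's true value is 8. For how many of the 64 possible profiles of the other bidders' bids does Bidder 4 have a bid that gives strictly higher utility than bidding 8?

1

Others bid (3, 3, 3): truth gives 4; bid 6 gives 5 > 4. Violating.
Others bid (3, 3, 6): truth gives 3; no alternative beats it.
Others bid (3, 3, 8): truth gives 0; no alternative beats it.
(Checking all 64 profiles: 1 has a profitable deviation, 63 do not.)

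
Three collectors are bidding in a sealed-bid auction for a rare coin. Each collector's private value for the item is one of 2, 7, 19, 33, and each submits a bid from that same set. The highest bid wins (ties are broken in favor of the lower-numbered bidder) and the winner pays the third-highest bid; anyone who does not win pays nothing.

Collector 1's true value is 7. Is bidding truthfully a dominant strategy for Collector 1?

No

Consider the case where Collector 2 bids 2 and Collector 3 bids 19.
Truthful bid 7: loses, pays 0, utility 0.
Bid 19 instead: wins, pays 2, utility 7 - 2 = 5.
Since 5 > 0, bidding 19 is strictly better here, so truthful bidding is not dominant.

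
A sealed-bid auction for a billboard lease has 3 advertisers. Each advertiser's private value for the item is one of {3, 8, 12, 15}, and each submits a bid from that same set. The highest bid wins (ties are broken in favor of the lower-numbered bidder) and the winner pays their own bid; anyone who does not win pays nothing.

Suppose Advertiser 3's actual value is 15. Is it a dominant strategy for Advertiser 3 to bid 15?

No

Consider the case where Advertiser 1 bids 3 and Advertiser 2 bids 3.
Truthful bid 15: wins, pays 15, utility 15 - 15 = 0.
Bid 8 instead: wins, pays 8, utility 15 - 8 = 7.
Since 7 > 0, bidding 8 is strictly better here, so truthful bidding is not dominant.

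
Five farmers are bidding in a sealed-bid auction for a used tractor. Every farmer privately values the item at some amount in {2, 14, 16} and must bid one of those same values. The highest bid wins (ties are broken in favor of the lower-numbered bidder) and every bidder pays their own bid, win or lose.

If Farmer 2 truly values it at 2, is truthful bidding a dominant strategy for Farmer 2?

Check each profile of the others' bids and compare truth against every alternative bid.
Others bid (2, 2, 2, 16): truth gives -2, best alternative gives -14.
Others bid (2, 2, 14, 16): truth gives -2, best alternative gives -14.
Others bid (2, 2, 16, 2): truth gives -2, best alternative gives -14.
Others bid (2, 2, 16, 14): truth gives -2, best alternative gives -14.
Others bid (2, 2, 16, 16): truth gives -2, best alternative gives -14.
Others bid (2, 14, 2, 16): truth gives -2, best alternative gives -14.
(Remaining 75 profiles checked similarly; truth is weakly best in each.)
In every case the truthful bid is at least as good as any alternative, so it is a dominant strategy.

Yes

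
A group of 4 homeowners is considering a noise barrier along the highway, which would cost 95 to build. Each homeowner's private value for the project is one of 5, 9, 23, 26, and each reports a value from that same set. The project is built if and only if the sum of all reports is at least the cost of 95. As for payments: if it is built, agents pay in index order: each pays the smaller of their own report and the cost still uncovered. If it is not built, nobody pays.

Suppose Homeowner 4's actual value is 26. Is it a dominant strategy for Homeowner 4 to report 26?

Yes

Check each profile of the others' reports and compare truth against every alternative report.
Others report (26, 26, 26): truth gives 9, best alternative gives 9.
Others report (23, 26, 26): truth gives 6, best alternative gives 6.
Others report (26, 23, 26): truth gives 6, best alternative gives 6.
Others report (26, 26, 23): truth gives 6, best alternative gives 6.
Others report (23, 23, 26): truth gives 3, best alternative gives 3.
Others report (23, 26, 23): truth gives 3, best alternative gives 3.
(Remaining 58 profiles checked similarly; truth is weakly best in each.)
In every case the truthful report is at least as good as any alternative, so it is a dominant strategy.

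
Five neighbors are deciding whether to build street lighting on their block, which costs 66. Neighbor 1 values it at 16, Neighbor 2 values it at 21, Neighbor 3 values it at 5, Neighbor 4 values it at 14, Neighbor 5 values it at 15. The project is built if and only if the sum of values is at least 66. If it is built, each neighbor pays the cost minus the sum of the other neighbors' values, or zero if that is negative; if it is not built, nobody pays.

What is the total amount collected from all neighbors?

46

Total value 71 ≥ cost 66, so it is built.
Neighbor 1: others sum to 55; max(0, 66 - 55) = 11.
Neighbor 2: others sum to 50; max(0, 66 - 50) = 16.
Neighbor 3: others sum to 66; max(0, 66 - 66) = 0.
Neighbor 4: others sum to 57; max(0, 66 - 57) = 9.
Neighbor 5: others sum to 56; max(0, 66 - 56) = 10.
Total collected = 11 + 16 + 0 + 9 + 10 = 46.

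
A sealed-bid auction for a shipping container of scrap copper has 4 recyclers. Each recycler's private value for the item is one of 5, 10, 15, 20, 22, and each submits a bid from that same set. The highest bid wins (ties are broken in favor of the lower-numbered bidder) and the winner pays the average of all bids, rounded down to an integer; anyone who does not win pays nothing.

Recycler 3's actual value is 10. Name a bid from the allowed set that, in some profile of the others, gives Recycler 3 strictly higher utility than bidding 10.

Suppose Recycler 1 bids 5, Recycler 2 bids 10 and Recycler 4 bids 5.
Bid 10: loses, pays 0, utility 0.
Bid 15: wins, pays 8, utility 10 - 8 = 2.
So bidding 15 beats truth here (2 > 0).

15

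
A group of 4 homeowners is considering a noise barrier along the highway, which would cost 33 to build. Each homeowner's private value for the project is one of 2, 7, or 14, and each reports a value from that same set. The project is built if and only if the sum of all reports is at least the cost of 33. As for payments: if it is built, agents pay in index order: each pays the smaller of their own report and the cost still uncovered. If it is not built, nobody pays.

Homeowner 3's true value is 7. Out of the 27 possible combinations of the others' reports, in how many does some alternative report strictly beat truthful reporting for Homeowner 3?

4

Others report (7, 14, 14): truth gives 0; report 2 gives 5 > 0. Violating.
Others report (14, 7, 14): truth gives 0; report 2 gives 5 > 0. Violating.
Others report (14, 14, 7): truth gives 2; report 2 gives 5 > 2. Violating.
Others report (14, 14, 14): truth gives 2; report 2 gives 5 > 2. Violating.
Others report (2, 2, 2): truth gives 0; no alternative beats it.
Others report (2, 2, 7): truth gives 0; no alternative beats it.
(Checking all 27 profiles: 4 have a profitable deviation, 23 do not.)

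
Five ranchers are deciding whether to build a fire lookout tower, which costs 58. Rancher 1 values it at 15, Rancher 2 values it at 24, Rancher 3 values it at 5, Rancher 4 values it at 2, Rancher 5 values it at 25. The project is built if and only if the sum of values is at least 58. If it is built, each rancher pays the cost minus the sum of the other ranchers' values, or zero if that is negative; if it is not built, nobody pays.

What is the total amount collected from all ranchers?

Total value 71 ≥ cost 58, so it is built.
Rancher 1: others sum to 56; max(0, 58 - 56) = 2.
Rancher 2: others sum to 47; max(0, 58 - 47) = 11.
Rancher 3: others sum to 66; max(0, 58 - 66) = 0.
Rancher 4: others sum to 69; max(0, 58 - 69) = 0.
Rancher 5: others sum to 46; max(0, 58 - 46) = 12.
Total collected = 2 + 11 + 0 + 0 + 12 = 25.

25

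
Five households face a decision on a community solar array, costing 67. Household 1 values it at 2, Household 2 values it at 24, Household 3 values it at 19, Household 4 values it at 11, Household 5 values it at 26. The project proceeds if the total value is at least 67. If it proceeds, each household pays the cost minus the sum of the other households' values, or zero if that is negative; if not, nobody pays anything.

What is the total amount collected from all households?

Total value 82 ≥ cost 67, so it is built.
Household 1: others sum to 80; max(0, 67 - 80) = 0.
Household 2: others sum to 58; max(0, 67 - 58) = 9.
Household 3: others sum to 63; max(0, 67 - 63) = 4.
Household 4: others sum to 71; max(0, 67 - 71) = 0.
Household 5: others sum to 56; max(0, 67 - 56) = 11.
Total collected = 0 + 9 + 4 + 0 + 11 = 24.

24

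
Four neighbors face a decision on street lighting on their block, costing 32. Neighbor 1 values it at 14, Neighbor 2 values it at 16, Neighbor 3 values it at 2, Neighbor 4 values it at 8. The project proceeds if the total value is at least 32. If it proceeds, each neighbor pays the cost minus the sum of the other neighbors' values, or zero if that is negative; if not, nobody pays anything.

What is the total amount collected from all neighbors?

Total value 40 ≥ cost 32, so it is built.
Neighbor 1: others sum to 26; max(0, 32 - 26) = 6.
Neighbor 2: others sum to 24; max(0, 32 - 24) = 8.
Neighbor 3: others sum to 38; max(0, 32 - 38) = 0.
Neighbor 4: others sum to 32; max(0, 32 - 32) = 0.
Total collected = 6 + 8 + 0 + 0 = 14.

14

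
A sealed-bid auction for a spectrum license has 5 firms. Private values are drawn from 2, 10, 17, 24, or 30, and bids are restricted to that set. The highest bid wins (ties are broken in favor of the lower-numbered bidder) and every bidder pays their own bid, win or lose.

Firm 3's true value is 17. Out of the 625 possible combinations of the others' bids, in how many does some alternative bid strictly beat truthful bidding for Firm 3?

593

Others bid (2, 2, 2, 2): truth gives 0; bid 10 gives 7 > 0. Violating.
Others bid (2, 2, 2, 10): truth gives 0; bid 10 gives 7 > 0. Violating.
Others bid (2, 2, 2, 24): truth gives -17; bid 2 gives -2 > -17. Violating.
Others bid (2, 2, 2, 30): truth gives -17; bid 2 gives -2 > -17. Violating.
Others bid (2, 2, 2, 17): truth gives 0; no alternative beats it.
Others bid (2, 2, 10, 17): truth gives 0; no alternative beats it.
(Checking all 625 profiles: 593 have a profitable deviation, 32 do not.)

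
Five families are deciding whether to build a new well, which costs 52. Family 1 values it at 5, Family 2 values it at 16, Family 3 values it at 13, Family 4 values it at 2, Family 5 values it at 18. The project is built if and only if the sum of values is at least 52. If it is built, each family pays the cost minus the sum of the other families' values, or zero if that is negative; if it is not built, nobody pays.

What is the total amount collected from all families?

44

Total value 54 ≥ cost 52, so it is built.
Family 1: others sum to 49; max(0, 52 - 49) = 3.
Family 2: others sum to 38; max(0, 52 - 38) = 14.
Family 3: others sum to 41; max(0, 52 - 41) = 11.
Family 4: others sum to 52; max(0, 52 - 52) = 0.
Family 5: others sum to 36; max(0, 52 - 36) = 16.
Total collected = 3 + 14 + 11 + 0 + 16 = 44.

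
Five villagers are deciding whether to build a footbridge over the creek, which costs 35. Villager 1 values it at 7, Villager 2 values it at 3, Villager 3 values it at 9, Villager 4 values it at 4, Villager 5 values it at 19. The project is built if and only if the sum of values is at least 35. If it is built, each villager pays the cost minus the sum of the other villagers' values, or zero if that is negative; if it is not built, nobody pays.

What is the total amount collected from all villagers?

14

Total value 42 ≥ cost 35, so it is built.
Villager 1: others sum to 35; max(0, 35 - 35) = 0.
Villager 2: others sum to 39; max(0, 35 - 39) = 0.
Villager 3: others sum to 33; max(0, 35 - 33) = 2.
Villager 4: others sum to 38; max(0, 35 - 38) = 0.
Villager 5: others sum to 23; max(0, 35 - 23) = 12.
Total collected = 0 + 0 + 2 + 0 + 12 = 14.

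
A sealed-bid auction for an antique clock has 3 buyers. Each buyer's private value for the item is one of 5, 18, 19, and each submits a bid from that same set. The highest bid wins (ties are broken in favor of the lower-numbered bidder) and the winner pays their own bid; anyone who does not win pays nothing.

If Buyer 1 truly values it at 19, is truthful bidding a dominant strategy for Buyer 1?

Consider the case where Buyer 2 bids 5 and Buyer 3 bids 5.
Truthful bid 19: wins, pays 19, utility 19 - 19 = 0.
Bid 5 instead: wins, pays 5, utility 19 - 5 = 14.
Since 14 > 0, bidding 5 is strictly better here, so truthful bidding is not dominant.

No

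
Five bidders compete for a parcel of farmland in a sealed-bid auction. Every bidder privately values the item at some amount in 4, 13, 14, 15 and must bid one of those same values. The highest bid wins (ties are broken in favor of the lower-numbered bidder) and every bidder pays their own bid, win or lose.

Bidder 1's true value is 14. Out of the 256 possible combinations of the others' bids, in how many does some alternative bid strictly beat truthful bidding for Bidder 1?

191

Others bid (4, 4, 4, 4): truth gives 0; bid 4 gives 10 > 0. Violating.
Others bid (4, 4, 4, 13): truth gives 0; bid 13 gives 1 > 0. Violating.
Others bid (4, 4, 4, 15): truth gives -14; bid 15 gives -1 > -14. Violating.
Others bid (4, 4, 13, 4): truth gives 0; bid 13 gives 1 > 0. Violating.
Others bid (4, 4, 4, 14): truth gives 0; no alternative beats it.
Others bid (4, 4, 13, 14): truth gives 0; no alternative beats it.
(Checking all 256 profiles: 191 have a profitable deviation, 65 do not.)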